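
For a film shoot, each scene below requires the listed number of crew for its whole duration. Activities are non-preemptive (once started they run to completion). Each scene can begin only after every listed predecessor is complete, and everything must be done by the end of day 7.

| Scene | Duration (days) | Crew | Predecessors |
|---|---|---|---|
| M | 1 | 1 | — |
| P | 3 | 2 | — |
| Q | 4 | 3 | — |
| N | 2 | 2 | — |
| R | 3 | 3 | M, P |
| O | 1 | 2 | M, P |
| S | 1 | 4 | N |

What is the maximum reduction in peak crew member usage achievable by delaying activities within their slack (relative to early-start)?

Early-start peak: d1:8  d2:7  d3:9  d4:8  d5:3  d6:3  d7:0 ⇒ 9.
Leveled (M@1, P@1, Q@1, N@5, R@4, O@7, S@7): d1:6  d2:5  d3:5  d4:6  d5:5  d6:5  d7:6 ⇒ 6.
Reduction 9 − 6 = 3.

3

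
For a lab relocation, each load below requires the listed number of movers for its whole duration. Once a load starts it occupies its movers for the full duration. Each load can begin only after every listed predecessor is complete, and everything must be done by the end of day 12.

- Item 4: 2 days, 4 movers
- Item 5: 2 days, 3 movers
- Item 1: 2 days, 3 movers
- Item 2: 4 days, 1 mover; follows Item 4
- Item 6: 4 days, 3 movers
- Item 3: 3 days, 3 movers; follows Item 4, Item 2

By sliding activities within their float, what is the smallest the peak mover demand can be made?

Early-start (Item 4@1, Item 5@1, Item 1@1, Item 2@3, Item 6@1, Item 3@7) gives peak 13: d1:13  d2:13  d3:4  d4:4  d5:1  d6:1  d7:3  d8:3  d9:3  d10:0  d11:0  d12:0.
Shift Item 5→3, Item 1→3, Item 2→5, Item 6→5, Item 3→9.
Schedule Item 4@1, Item 5@3, Item 1@3, Item 2@5, Item 6@5, Item 3@9: d1:4  d2:4  d3:6  d4:6  d5:4  d6:4  d7:4  d8:4  d9:3  d10:3  d11:3  d12:0 — peak 6.

6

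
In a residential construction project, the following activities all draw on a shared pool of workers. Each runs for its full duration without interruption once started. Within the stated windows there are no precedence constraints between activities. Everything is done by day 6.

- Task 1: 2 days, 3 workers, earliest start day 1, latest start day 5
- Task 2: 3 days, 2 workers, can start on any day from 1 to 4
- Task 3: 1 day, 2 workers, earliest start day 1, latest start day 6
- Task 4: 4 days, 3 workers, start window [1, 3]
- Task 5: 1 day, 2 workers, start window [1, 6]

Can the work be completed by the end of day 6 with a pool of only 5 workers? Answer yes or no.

Schedule Task 1@1, Task 2@1, Task 3@4, Task 4@3, Task 5@5: d1:5  d2:5  d3:5  d4:5  d5:5  d6:3 — peak 5 ≤ 5.

yes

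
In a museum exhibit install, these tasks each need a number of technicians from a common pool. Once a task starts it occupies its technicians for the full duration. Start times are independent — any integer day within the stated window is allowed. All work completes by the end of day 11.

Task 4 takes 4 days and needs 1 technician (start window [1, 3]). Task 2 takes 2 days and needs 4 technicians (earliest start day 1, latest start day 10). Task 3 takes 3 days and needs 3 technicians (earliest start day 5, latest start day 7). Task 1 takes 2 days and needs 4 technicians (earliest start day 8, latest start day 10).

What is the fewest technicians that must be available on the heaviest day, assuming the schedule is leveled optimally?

4

Early-start (Task 4@1, Task 2@1, Task 3@5, Task 1@8) gives peak 5: d1:5  d2:5  d3:1  d4:1  d5:3  d6:3  d7:3  d8:4  d9:4  d10:0  d11:0.
Shift Task 2→5, Task 3→7, Task 1→10.
Schedule Task 4@1, Task 2@5, Task 3@7, Task 1@10: d1:1  d2:1  d3:1  d4:1  d5:4  d6:4  d7:3  d8:3  d9:3  d10:4  d11:4 — peak 4.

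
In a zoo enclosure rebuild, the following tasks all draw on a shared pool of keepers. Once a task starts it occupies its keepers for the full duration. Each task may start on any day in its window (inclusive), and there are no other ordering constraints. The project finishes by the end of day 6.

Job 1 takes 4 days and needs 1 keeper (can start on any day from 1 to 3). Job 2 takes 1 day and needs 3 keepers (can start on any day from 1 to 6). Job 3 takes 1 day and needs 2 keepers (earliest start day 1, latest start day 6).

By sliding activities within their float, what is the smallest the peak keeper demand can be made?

3

Early-start (Job 1@1, Job 2@1, Job 3@1) gives peak 6: d1:6  d2:1  d3:1  d4:1  d5:0  d6:0.
Shift Job 2→5.
Schedule Job 1@1, Job 2@5, Job 3@1: d1:3  d2:1  d3:1  d4:1  d5:3  d6:0 — peak 3.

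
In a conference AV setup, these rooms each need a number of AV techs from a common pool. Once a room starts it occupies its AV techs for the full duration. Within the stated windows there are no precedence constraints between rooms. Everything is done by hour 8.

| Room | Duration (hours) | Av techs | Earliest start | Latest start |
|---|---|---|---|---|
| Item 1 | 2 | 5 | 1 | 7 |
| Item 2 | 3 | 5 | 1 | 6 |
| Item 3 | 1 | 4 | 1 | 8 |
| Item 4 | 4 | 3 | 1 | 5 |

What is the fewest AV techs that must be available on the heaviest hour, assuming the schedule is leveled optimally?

8

Early-start (Item 1@1, Item 2@1, Item 3@1, Item 4@1) gives peak 17: h1:17  h2:13  h3:8  h4:3  h5:0  h6:0  h7:0  h8:0.
Shift Item 2→3, Item 3→6.
Schedule Item 1@1, Item 2@3, Item 3@6, Item 4@1: h1:8  h2:8  h3:8  h4:8  h5:5  h6:4  h7:0  h8:0 — peak 8.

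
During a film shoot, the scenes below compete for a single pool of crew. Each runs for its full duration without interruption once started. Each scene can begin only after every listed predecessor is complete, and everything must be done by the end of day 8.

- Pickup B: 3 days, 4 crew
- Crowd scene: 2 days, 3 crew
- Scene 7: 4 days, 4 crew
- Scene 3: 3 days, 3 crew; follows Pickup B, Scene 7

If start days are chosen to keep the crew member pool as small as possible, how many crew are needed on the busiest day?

8

Early-start (Pickup B@1, Crowd scene@1, Scene 7@1, Scene 3@5) gives peak 11: d1:11  d2:11  d3:8  d4:4  d5:3  d6:3  d7:3  d8:0.
Shift Crowd scene→4.
Schedule Pickup B@1, Crowd scene@4, Scene 7@1, Scene 3@5: d1:8  d2:8  d3:8  d4:7  d5:6  d6:3  d7:3  d8:0 — peak 8.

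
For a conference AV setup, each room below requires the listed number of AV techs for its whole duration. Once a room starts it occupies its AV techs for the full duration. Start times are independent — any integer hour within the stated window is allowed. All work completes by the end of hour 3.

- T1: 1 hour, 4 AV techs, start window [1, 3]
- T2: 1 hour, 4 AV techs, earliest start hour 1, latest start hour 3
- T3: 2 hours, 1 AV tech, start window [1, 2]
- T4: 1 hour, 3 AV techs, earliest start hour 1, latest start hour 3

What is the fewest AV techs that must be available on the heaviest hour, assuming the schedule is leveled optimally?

Early-start (T1@1, T2@1, T3@1, T4@1) gives peak 12: h1:12  h2:1  h3:0.
Shift T2→2, T4→3.
Schedule T1@1, T2@2, T3@1, T4@3: h1:5  h2:5  h3:3 — peak 5.
Total AV tech-hours = 13 over 3 hours ⇒ peak ≥ ⌈13/3⌉ = 5, so 5 is optimal.

5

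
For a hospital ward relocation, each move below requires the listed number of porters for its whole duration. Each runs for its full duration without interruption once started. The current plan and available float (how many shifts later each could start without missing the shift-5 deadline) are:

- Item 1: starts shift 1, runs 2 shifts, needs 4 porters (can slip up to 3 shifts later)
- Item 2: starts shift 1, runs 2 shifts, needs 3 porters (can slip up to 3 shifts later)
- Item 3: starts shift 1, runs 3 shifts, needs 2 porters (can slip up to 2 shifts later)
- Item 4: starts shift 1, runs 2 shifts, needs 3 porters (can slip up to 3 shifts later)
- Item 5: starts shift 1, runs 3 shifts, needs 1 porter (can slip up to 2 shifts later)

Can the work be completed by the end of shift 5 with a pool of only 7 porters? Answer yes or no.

Schedule Item 1@1, Item 2@1, Item 3@3, Item 4@3, Item 5@3: s1:7  s2:7  s3:6  s4:6  s5:3 — peak 7 ≤ 7.

yes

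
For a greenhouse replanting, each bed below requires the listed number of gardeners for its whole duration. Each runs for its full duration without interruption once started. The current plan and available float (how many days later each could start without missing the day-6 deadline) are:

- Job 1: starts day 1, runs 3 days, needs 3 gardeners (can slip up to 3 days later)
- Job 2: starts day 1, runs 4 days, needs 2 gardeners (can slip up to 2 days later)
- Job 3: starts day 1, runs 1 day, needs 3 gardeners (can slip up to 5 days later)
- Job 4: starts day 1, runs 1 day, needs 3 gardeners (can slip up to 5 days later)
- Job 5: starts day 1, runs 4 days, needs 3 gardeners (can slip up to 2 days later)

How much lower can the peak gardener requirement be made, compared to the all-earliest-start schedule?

6

Early-start peak: d1:14  d2:8  d3:8  d4:5  d5:0  d6:0 ⇒ 14.
Leveled (Job 1@1, Job 2@1, Job 3@1, Job 4@2, Job 5@3): d1:8  d2:8  d3:8  d4:5  d5:3  d6:3 ⇒ 8.
Reduction 14 − 8 = 6.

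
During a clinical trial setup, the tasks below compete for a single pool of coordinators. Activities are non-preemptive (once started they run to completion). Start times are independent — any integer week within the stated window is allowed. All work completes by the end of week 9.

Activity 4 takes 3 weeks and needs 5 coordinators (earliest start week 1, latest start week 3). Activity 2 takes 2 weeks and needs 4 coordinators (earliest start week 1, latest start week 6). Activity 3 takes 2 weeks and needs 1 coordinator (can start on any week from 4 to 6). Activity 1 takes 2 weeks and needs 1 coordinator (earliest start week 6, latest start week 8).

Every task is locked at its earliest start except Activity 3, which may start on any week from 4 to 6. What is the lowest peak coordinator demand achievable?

9

Activity 3@4: w1:9  w2:9  w3:5  w4:1  w5:1  w6:1  w7:1  w8:0  w9:0 → peak 9
Activity 3@5: w1:9  w2:9  w3:5  w4:0  w5:1  w6:2  w7:1  w8:0  w9:0 → peak 9
Activity 3@6: w1:9  w2:9  w3:5  w4:0  w5:0  w6:2  w7:2  w8:0  w9:0 → peak 9
Best is Activity 3@4, peak 9.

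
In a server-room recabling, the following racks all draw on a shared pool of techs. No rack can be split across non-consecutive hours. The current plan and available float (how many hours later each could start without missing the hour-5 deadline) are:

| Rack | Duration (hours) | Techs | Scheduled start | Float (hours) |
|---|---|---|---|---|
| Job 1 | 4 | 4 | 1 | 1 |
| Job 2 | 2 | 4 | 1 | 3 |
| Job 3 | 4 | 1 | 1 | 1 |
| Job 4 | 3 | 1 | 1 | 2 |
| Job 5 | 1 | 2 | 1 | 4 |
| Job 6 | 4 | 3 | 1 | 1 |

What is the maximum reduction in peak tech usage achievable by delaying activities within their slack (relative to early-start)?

Early-start peak: h1:15  h2:13  h3:9  h4:8  h5:0 ⇒ 15.
Leveled (Job 1@1, Job 2@1, Job 3@1, Job 4@3, Job 5@1, Job 6@2): h1:11  h2:12  h3:9  h4:9  h5:4 ⇒ 12.
Reduction 15 − 12 = 3.

3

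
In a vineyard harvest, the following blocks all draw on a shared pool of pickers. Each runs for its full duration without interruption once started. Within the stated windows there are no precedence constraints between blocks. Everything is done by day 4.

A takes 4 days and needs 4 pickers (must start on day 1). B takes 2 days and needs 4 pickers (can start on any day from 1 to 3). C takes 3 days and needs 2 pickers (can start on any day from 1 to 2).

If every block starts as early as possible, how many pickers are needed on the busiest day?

Early-start schedule: A@1, B@1, C@1.
Load per day: day 1: 10, day 2: 10, day 3: 6, day 4: 4.
Peak is 10.

10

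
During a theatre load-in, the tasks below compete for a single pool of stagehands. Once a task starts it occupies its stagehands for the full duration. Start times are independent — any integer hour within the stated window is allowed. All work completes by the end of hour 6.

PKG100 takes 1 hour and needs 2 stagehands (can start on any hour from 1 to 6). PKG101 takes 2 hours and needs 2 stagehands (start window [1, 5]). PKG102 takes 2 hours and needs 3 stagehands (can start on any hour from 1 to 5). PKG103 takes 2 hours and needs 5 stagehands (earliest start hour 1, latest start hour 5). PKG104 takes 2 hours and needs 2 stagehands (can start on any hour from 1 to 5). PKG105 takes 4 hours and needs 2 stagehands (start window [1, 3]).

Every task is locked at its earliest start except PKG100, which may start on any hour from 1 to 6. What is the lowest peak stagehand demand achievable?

14

PKG100@1: h1:16  h2:14  h3:2  h4:2  h5:0  h6:0 → peak 16
PKG100@2: h1:14  h2:16  h3:2  h4:2  h5:0  h6:0 → peak 16
PKG100@3: h1:14  h2:14  h3:4  h4:2  h5:0  h6:0 → peak 14
PKG100@4: h1:14  h2:14  h3:2  h4:4  h5:0  h6:0 → peak 14
PKG100@5: h1:14  h2:14  h3:2  h4:2  h5:2  h6:0 → peak 14
PKG100@6: h1:14  h2:14  h3:2  h4:2  h5:0  h6:2 → peak 14
Best is PKG100@3, peak 14.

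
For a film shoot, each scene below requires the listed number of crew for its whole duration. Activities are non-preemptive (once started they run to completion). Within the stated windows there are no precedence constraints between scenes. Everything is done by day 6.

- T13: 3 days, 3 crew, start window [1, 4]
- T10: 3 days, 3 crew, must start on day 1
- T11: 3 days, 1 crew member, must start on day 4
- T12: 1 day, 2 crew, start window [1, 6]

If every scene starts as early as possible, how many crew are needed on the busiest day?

Early-start schedule: T13@1, T10@1, T11@4, T12@1.
Load per day: day 1: 8, day 2: 6, day 3: 6, day 4: 1, day 5: 1, day 6: 1.
Peak is 8.

8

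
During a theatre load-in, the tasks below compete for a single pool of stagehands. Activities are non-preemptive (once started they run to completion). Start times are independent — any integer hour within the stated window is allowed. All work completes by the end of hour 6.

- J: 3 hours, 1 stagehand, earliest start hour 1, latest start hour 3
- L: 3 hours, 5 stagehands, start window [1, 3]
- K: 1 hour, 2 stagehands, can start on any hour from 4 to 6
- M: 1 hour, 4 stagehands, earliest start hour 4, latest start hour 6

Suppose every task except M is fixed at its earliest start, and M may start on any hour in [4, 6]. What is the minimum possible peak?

M@4: h1:6  h2:6  h3:6  h4:6  h5:0  h6:0 → peak 6
M@5: h1:6  h2:6  h3:6  h4:2  h5:4  h6:0 → peak 6
M@6: h1:6  h2:6  h3:6  h4:2  h5:0  h6:4 → peak 6
Best is M@4, peak 6.

6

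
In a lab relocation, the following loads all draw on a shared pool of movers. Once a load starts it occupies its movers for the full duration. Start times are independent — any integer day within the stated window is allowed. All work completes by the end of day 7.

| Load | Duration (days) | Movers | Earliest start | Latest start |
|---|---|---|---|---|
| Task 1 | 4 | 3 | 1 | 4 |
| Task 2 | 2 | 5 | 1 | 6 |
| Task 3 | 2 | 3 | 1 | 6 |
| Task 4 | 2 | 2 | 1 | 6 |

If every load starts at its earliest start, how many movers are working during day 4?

3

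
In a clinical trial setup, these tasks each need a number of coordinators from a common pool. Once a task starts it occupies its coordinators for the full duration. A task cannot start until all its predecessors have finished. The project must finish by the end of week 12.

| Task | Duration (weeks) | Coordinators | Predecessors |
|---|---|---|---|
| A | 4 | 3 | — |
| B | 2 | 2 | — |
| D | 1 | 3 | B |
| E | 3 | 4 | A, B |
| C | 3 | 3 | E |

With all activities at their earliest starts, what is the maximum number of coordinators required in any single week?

6

Early-start schedule: A@1, B@1, D@3, E@5, C@8.
Load per week: week 1: 5, week 2: 5, week 3: 6, week 4: 3, week 5: 4, week 6: 4, week 7: 4, week 8: 3, week 9: 3, week 10: 3, week 11: 0, week 12: 0.
Peak is 6.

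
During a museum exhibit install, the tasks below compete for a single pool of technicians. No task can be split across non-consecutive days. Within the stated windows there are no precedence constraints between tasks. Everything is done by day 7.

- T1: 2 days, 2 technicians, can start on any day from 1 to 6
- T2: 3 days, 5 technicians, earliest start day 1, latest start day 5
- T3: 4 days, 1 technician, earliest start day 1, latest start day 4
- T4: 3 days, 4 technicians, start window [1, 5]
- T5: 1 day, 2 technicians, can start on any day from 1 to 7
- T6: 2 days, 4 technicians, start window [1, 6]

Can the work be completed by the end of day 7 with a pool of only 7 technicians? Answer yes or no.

no

The minimum achievable peak is 8; 7 < 8, so no feasible schedule stays within the cap.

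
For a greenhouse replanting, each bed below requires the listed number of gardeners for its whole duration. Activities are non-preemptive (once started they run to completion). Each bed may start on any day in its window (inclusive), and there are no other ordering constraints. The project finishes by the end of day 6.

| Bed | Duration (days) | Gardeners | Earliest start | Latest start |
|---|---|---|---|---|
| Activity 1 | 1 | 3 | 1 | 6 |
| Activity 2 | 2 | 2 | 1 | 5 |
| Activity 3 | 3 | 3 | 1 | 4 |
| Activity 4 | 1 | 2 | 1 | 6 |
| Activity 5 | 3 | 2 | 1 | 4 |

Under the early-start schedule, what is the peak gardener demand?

Early-start schedule: Activity 1@1, Activity 2@1, Activity 3@1, Activity 4@1, Activity 5@1.
Load per day: day 1: 12, day 2: 7, day 3: 5, day 4: 0, day 5: 0, day 6: 0.
Peak is 12.

12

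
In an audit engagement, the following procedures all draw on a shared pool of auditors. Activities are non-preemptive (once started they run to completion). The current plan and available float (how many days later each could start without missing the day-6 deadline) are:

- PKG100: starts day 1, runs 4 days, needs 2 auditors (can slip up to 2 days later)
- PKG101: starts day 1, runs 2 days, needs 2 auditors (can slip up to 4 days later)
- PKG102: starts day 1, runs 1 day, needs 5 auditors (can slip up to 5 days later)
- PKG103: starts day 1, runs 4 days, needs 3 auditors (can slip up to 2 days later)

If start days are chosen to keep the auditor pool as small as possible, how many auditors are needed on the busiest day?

Early-start (PKG100@1, PKG101@1, PKG102@1, PKG103@1) gives peak 12: d1:12  d2:7  d3:5  d4:5  d5:0  d6:0.
Shift PKG102→5.
Schedule PKG100@1, PKG101@1, PKG102@5, PKG103@1: d1:7  d2:7  d3:5  d4:5  d5:5  d6:0 — peak 7.

7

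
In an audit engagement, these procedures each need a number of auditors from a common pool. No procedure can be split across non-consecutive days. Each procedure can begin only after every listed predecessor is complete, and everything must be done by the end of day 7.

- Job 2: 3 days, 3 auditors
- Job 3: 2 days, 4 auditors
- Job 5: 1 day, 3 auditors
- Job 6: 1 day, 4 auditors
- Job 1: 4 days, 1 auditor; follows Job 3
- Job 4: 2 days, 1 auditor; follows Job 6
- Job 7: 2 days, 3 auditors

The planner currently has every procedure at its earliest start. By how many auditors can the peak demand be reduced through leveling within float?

10

Early-start peak: d1:17  d2:11  d3:5  d4:1  d5:1  d6:1  d7:0 ⇒ 17.
Leveled (Job 2@1, Job 3@1, Job 5@3, Job 6@4, Job 1@3, Job 4@5, Job 7@5): d1:7  d2:7  d3:7  d4:5  d5:5  d6:5  d7:0 ⇒ 7.
Reduction 17 − 7 = 10.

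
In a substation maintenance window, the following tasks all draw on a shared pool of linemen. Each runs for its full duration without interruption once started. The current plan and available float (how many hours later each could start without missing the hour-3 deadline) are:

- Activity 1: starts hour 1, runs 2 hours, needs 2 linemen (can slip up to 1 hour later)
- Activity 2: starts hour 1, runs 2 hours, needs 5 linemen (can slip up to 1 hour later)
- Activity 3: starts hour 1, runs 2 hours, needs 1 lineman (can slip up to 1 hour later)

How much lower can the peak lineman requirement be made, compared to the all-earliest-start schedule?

Early-start peak: h1:8  h2:8  h3:0 ⇒ 8.
Leveled (Activity 1@1, Activity 2@1, Activity 3@1): h1:8  h2:8  h3:0 ⇒ 8.
Reduction 8 − 8 = 0.

0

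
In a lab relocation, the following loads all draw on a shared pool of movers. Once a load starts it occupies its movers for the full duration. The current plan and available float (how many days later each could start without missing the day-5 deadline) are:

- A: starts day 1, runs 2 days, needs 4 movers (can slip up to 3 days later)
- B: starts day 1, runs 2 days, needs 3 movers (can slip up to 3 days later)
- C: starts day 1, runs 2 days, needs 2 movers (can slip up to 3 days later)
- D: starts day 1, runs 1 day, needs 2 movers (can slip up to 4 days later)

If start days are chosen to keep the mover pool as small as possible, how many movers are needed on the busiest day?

5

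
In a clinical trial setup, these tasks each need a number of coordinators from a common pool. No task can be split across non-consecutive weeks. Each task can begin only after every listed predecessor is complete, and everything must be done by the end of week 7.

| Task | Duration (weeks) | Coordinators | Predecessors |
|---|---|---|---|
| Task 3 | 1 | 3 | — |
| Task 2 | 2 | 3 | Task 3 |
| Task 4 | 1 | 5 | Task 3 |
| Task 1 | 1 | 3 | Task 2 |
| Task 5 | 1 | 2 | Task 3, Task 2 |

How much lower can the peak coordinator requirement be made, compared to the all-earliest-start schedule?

3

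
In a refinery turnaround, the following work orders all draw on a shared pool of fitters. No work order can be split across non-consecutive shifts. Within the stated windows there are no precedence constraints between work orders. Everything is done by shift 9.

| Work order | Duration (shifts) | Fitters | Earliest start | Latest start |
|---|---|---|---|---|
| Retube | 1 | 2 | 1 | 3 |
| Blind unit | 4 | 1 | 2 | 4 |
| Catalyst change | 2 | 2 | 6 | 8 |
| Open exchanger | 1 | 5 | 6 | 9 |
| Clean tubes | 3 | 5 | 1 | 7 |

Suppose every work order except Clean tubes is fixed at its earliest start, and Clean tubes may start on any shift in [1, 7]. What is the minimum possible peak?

7

Clean tubes@1: s1:7  s2:6  s3:6  s4:1  s5:1  s6:7  s7:2  s8:0  s9:0 → peak 7
Clean tubes@2: s1:2  s2:6  s3:6  s4:6  s5:1  s6:7  s7:2  s8:0  s9:0 → peak 7
Clean tubes@3: s1:2  s2:1  s3:6  s4:6  s5:6  s6:7  s7:2  s8:0  s9:0 → peak 7
Clean tubes@4: s1:2  s2:1  s3:1  s4:6  s5:6  s6:12  s7:2  s8:0  s9:0 → peak 12
Clean tubes@5: s1:2  s2:1  s3:1  s4:1  s5:6  s6:12  s7:7  s8:0  s9:0 → peak 12
Clean tubes@6: s1:2  s2:1  s3:1  s4:1  s5:1  s6:12  s7:7  s8:5  s9:0 → peak 12
Clean tubes@7: s1:2  s2:1  s3:1  s4:1  s5:1  s6:7  s7:7  s8:5  s9:5 → peak 7
Best is Clean tubes@1, peak 7.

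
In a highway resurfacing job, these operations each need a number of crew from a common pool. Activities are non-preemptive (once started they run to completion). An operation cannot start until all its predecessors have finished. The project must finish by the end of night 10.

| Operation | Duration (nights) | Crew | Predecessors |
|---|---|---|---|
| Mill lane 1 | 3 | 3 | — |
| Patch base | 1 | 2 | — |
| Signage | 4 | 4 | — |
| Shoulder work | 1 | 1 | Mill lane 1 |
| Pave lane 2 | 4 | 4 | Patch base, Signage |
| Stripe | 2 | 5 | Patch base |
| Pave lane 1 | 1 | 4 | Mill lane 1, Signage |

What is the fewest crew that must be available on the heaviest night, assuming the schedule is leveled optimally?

8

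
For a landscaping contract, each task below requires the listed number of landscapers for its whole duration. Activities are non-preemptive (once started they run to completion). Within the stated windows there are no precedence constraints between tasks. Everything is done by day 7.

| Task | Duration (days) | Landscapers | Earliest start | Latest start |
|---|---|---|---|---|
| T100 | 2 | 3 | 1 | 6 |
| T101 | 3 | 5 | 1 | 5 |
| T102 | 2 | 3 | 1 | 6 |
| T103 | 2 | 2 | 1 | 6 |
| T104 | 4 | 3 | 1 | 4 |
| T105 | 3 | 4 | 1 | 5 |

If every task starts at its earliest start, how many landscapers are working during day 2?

At early start, day 2 has: T100, T101, T102, T103, T104, T105.
Demand: 3 + 5 + 3 + 2 + 3 + 4 = 20.

20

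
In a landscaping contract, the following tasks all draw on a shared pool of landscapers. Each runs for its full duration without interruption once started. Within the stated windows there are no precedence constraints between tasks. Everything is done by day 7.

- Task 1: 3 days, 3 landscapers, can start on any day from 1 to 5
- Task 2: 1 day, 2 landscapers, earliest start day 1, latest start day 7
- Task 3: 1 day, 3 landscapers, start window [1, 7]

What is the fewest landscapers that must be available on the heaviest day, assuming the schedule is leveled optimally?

Early-start (Task 1@1, Task 2@1, Task 3@1) gives peak 8: d1:8  d2:3  d3:3  d4:0  d5:0  d6:0  d7:0.
Shift Task 2→4, Task 3→5.
Schedule Task 1@1, Task 2@4, Task 3@5: d1:3  d2:3  d3:3  d4:2  d5:3  d6:0  d7:0 — peak 3.

3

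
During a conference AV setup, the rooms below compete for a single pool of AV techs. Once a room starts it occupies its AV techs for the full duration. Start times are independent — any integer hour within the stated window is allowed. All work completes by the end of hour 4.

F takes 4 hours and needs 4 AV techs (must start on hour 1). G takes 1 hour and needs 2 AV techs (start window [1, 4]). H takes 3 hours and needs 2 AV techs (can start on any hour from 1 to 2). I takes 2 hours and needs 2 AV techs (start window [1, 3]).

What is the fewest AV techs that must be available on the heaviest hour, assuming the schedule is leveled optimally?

8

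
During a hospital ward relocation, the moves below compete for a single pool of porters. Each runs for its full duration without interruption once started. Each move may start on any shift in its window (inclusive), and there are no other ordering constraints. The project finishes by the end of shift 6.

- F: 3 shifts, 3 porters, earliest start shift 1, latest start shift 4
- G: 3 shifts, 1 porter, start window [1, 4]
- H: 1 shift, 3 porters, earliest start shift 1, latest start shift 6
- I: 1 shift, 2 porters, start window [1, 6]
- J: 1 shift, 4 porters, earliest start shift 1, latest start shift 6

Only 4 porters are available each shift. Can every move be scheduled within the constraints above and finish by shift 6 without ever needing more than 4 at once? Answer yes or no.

yes

Schedule F@1, G@1, H@4, I@5, J@6: s1:4  s2:4  s3:4  s4:3  s5:2  s6:4 — peak 4 ≤ 4.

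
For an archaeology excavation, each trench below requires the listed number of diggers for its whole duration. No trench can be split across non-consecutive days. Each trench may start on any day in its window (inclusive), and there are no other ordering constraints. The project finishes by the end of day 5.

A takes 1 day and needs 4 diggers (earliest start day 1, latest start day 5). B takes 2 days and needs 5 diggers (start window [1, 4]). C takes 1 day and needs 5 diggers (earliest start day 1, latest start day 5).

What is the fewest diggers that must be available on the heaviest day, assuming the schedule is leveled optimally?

Early-start (A@1, B@1, C@1) gives peak 14: d1:14  d2:5  d3:0  d4:0  d5:0.
Shift B→2, C→4.
Schedule A@1, B@2, C@4: d1:4  d2:5  d3:5  d4:5  d5:0 — peak 5.

5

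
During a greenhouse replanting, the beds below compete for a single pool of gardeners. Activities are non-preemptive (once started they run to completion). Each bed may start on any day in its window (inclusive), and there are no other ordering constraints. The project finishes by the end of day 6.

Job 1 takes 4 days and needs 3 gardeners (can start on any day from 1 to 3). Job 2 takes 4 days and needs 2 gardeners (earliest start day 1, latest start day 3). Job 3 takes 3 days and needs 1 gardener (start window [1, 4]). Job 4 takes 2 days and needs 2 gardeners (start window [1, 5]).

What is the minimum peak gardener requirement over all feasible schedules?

6

Early-start (Job 1@1, Job 2@1, Job 3@1, Job 4@1) gives peak 8: d1:8  d2:8  d3:6  d4:5  d5:0  d6:0.
Shift Job 4→5.
Schedule Job 1@1, Job 2@1, Job 3@1, Job 4@5: d1:6  d2:6  d3:6  d4:5  d5:2  d6:2 — peak 6.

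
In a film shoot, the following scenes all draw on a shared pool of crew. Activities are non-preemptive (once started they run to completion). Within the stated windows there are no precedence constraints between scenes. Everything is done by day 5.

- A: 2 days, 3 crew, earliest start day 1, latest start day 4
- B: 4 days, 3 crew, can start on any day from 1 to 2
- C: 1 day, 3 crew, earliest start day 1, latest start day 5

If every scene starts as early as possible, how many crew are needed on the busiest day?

9

Early-start schedule: A@1, B@1, C@1.
Load per day: day 1: 9, day 2: 6, day 3: 3, day 4: 3, day 5: 0.
Peak is 9.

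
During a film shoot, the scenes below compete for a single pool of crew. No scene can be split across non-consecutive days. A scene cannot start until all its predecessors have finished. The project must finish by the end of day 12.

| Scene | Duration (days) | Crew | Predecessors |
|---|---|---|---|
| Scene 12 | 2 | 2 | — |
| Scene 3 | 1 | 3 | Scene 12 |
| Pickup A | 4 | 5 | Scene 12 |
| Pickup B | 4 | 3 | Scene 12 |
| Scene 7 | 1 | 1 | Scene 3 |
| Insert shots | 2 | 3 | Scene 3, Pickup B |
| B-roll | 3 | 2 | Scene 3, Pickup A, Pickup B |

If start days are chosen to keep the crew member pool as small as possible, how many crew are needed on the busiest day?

Early-start (Scene 12@1, Scene 3@3, Pickup A@3, Pickup B@3, Scene 7@4, Insert shots@7, B-roll@7) gives peak 11: d1:2  d2:2  d3:11  d4:9  d5:8  d6:8  d7:5  d8:5  d9:2  d10:0  d11:0  d12:0.
Shift Pickup B→4, Scene 7→7, Insert shots→8, B-roll→8.
Schedule Scene 12@1, Scene 3@3, Pickup A@3, Pickup B@4, Scene 7@7, Insert shots@8, B-roll@8: d1:2  d2:2  d3:8  d4:8  d5:8  d6:8  d7:4  d8:5  d9:5  d10:2  d11:0  d12:0 — peak 8.

8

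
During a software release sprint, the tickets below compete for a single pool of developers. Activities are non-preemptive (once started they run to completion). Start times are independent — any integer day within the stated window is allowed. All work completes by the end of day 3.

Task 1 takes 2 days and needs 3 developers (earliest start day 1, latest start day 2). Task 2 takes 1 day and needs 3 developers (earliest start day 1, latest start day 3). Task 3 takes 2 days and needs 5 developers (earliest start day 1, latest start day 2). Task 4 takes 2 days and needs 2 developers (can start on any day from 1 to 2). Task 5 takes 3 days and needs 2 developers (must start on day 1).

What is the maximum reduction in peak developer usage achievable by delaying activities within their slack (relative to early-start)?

3

Early-start peak: d1:15  d2:12  d3:2 ⇒ 15.
Leveled (Task 1@1, Task 2@1, Task 3@2, Task 4@1, Task 5@1): d1:10  d2:12  d3:7 ⇒ 12.
Reduction 15 − 12 = 3.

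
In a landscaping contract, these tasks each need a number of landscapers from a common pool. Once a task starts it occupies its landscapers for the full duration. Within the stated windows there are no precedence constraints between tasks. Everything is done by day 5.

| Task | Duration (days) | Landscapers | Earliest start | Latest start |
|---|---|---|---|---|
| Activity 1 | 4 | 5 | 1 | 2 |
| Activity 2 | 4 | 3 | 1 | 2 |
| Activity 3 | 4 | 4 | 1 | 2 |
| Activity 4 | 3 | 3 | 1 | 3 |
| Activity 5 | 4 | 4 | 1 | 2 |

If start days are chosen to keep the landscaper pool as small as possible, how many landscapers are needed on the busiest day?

Schedule Activity 1@1, Activity 2@1, Activity 3@1, Activity 4@1, Activity 5@1: d1:19  d2:19  d3:19  d4:16  d5:0 — peak 19.

19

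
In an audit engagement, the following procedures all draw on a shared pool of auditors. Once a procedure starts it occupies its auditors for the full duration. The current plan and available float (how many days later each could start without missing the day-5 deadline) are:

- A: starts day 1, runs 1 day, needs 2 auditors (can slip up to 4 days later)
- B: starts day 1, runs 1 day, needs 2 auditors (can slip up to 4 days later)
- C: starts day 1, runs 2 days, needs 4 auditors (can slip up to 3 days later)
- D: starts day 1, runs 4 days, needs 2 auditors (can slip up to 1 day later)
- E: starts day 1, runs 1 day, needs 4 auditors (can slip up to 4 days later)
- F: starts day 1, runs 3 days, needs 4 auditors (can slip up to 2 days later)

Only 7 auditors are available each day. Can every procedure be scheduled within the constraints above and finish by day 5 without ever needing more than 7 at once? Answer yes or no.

Total auditor-days = 36; over 5 days the average is 36/5 > 7, so some day must exceed 7.

no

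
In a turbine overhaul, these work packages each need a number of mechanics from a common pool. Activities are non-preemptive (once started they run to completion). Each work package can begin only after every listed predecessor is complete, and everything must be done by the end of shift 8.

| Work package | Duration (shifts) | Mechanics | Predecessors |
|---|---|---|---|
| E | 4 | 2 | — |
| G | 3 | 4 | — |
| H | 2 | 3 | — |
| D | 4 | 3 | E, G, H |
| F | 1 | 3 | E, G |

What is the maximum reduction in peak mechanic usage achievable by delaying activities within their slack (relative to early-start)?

0

Early-start peak: s1:9  s2:9  s3:6  s4:2  s5:6  s6:3  s7:3  s8:3 ⇒ 9.
Leveled (E@1, G@1, H@1, D@5, F@5): s1:9  s2:9  s3:6  s4:2  s5:6  s6:3  s7:3  s8:3 ⇒ 9.
Reduction 9 − 9 = 0.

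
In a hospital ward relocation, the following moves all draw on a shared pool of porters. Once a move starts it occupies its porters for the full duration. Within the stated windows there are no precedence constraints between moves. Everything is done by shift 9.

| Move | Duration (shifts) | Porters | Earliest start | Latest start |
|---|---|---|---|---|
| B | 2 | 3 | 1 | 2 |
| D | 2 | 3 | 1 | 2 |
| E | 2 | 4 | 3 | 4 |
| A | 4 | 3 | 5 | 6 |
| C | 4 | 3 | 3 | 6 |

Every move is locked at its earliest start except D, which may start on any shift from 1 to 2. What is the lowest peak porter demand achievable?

7

D@1: s1:6  s2:6  s3:7  s4:7  s5:6  s6:6  s7:3  s8:3  s9:0 → peak 7
D@2: s1:3  s2:6  s3:10  s4:7  s5:6  s6:6  s7:3  s8:3  s9:0 → peak 10
Best is D@1, peak 7.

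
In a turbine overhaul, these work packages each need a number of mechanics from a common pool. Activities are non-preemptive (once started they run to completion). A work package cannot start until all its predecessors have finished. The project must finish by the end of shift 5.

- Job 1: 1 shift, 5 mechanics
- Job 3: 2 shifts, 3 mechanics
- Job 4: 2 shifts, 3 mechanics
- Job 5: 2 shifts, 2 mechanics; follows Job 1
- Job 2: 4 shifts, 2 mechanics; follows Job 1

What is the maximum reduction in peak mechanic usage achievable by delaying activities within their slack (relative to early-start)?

Early-start peak: s1:11  s2:10  s3:4  s4:2  s5:2 ⇒ 11.
Leveled (Job 1@1, Job 3@2, Job 4@4, Job 5@2, Job 2@2): s1:5  s2:7  s3:7  s4:5  s5:5 ⇒ 7.
Reduction 11 − 7 = 4.

4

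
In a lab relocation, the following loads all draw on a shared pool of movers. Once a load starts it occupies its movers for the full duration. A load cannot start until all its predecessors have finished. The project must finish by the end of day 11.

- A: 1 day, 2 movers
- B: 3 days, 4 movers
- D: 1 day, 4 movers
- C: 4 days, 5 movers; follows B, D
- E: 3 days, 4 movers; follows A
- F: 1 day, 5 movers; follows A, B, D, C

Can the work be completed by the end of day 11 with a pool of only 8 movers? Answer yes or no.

yes

Schedule A@1, B@1, D@2, C@4, E@8, F@11: d1:6  d2:8  d3:4  d4:5  d5:5  d6:5  d7:5  d8:4  d9:4  d10:4  d11:5 — peak 8 ≤ 8.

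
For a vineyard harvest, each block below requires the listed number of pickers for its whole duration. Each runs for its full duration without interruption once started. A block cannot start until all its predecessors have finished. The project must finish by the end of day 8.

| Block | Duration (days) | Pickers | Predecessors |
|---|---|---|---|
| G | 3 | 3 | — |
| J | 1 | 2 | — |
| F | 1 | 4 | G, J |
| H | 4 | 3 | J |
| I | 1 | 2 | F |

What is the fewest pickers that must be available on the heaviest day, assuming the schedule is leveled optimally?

5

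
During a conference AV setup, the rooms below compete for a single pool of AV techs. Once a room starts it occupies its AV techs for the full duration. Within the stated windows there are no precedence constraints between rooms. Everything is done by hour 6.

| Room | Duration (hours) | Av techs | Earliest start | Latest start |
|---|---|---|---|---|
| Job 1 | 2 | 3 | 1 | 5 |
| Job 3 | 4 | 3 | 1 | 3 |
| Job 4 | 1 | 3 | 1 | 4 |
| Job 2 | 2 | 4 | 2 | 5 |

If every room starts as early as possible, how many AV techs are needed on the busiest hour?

10

Early-start schedule: Job 1@1, Job 3@1, Job 4@1, Job 2@2.
Load per hour: hour 1: 9, hour 2: 10, hour 3: 7, hour 4: 3, hour 5: 0, hour 6: 0.
Peak is 10.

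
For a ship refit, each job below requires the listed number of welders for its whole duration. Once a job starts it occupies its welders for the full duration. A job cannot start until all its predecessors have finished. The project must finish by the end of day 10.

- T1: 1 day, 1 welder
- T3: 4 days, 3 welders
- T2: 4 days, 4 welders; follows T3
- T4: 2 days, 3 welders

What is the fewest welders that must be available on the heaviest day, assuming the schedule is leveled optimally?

Early-start (T1@1, T3@1, T2@5, T4@1) gives peak 7: d1:7  d2:6  d3:3  d4:3  d5:4  d6:4  d7:4  d8:4  d9:0  d10:0.
Shift T4→9.
Schedule T1@1, T3@1, T2@5, T4@9: d1:4  d2:3  d3:3  d4:3  d5:4  d6:4  d7:4  d8:4  d9:3  d10:3 — peak 4.
Total welder-days = 35 over 10 days ⇒ peak ≥ ⌈35/10⌉ = 4, so 4 is optimal.

4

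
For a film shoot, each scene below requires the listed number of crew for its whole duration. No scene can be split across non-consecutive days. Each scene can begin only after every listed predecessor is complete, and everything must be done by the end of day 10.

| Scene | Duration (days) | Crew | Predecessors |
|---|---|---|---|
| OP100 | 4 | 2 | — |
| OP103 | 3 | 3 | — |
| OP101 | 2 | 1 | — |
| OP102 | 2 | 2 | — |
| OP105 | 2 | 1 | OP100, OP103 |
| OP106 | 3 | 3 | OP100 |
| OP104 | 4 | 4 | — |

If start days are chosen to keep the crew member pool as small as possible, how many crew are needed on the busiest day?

Early-start (OP100@1, OP103@1, OP101@1, OP102@1, OP105@5, OP106@5, OP104@1) gives peak 12: d1:12  d2:12  d3:9  d4:6  d5:4  d6:4  d7:3  d8:0  d9:0  d10:0.
Shift OP102→5, OP105→7, OP106→8, OP104→4.
Schedule OP100@1, OP103@1, OP101@1, OP102@5, OP105@7, OP106@8, OP104@4: d1:6  d2:6  d3:5  d4:6  d5:6  d6:6  d7:5  d8:4  d9:3  d10:3 — peak 6.

6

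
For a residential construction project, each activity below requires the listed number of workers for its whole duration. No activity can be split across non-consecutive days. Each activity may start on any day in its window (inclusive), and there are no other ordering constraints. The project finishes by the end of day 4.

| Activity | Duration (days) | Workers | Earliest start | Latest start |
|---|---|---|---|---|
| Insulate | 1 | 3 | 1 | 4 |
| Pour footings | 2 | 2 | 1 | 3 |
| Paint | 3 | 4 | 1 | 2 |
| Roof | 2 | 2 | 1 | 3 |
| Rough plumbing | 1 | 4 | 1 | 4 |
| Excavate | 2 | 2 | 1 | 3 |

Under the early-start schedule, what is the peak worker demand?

Early-start schedule: Insulate@1, Pour footings@1, Paint@1, Roof@1, Rough plumbing@1, Excavate@1.
Load per day: day 1: 17, day 2: 10, day 3: 4, day 4: 0.
Peak is 17.

17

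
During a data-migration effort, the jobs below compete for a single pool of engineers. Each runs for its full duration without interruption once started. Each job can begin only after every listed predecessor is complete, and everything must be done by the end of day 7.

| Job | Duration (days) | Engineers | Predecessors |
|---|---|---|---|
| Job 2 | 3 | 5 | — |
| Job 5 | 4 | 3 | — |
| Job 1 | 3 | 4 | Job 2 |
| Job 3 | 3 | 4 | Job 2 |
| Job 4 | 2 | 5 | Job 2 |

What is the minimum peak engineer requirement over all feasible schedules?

13

Early-start (Job 2@1, Job 5@1, Job 1@4, Job 3@4, Job 4@4) gives peak 16: d1:8  d2:8  d3:8  d4:16  d5:13  d6:8  d7:0.
Shift Job 4→5.
Schedule Job 2@1, Job 5@1, Job 1@4, Job 3@4, Job 4@5: d1:8  d2:8  d3:8  d4:11  d5:13  d6:13  d7:0 — peak 13.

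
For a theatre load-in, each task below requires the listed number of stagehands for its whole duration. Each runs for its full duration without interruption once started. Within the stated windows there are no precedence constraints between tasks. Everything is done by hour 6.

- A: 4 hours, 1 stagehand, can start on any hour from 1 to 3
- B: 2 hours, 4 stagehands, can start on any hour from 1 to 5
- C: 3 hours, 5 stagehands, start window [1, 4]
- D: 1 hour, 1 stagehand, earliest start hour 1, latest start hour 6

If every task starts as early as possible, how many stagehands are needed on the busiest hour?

11

Early-start schedule: A@1, B@1, C@1, D@1.
Load per hour: hour 1: 11, hour 2: 10, hour 3: 6, hour 4: 1, hour 5: 0, hour 6: 0.
Peak is 11.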